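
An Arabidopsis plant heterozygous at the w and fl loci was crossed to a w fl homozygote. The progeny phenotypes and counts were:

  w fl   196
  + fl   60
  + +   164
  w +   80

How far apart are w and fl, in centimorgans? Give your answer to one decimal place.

The two most frequent classes, + + (164) and w fl (196), are the parental types, so the F1 was + + / w fl.
The recombinant classes are + fl and w +: 60 + 80 = 140.
Recombination frequency = 140/500 = 0.2800 ≈ 28.0%, i.e. 28.0 centimorgans.

28.0 centimorgans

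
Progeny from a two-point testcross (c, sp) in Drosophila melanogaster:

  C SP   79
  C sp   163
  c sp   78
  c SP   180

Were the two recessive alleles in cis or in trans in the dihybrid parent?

The two most frequent classes are C sp (163) and c SP (180); these are the parental (non-recombinant) types.
So the F1 carried C sp on one chromosome and c SP on the other — the recessive alleles are on opposite chromosomes (trans / repulsion).

trans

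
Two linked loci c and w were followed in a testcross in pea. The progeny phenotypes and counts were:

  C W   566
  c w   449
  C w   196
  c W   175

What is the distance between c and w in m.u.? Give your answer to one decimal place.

The two most frequent classes, C W (566) and c w (449), are the parental types, so the F1 was C W / c w.
The recombinant classes are C w and c W: 196 + 175 = 371.
Recombination frequency = 371/1386 = 0.2677 ≈ 26.8%, i.e. 26.8 m.u.

26.8 m.u.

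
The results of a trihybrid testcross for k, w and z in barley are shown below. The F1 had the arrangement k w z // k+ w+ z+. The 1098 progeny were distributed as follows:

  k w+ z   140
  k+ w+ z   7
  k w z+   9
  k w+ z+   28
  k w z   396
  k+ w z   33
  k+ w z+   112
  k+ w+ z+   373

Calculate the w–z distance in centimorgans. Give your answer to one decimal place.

24.4 centimorgans

The two rarest classes, k w z+ and k+ w+ z, are the double crossovers. Comparing them with the parentals, only the z allele has switched, so z is the middle locus and the order is k – z – w.
Crossovers in the z–w interval produce the single-crossover classes k w+ z and k+ w z+ (140 + 112 = 252) plus the double crossovers (16).
RF(z–w) = (252 + 16) / 1098 = 268/1098 = 0.2441 → 24.4 centimorgans.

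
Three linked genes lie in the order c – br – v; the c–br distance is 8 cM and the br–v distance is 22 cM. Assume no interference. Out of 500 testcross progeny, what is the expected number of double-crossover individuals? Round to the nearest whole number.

Map distances give recombination frequencies of 0.080 and 0.220 for the two intervals.
With no interference, expected double-crossover frequency = 0.080 × 0.220 = 0.01760.
Expected number = 0.01760 × 500 = 8.80 ≈ 9.

9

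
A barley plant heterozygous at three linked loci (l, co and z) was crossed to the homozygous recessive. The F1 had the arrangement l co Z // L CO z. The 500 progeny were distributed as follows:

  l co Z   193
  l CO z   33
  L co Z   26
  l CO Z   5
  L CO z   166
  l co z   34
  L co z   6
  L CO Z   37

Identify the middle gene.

The two rarest classes, l CO Z and L co z, are the double crossovers. Comparing them with the parentals, only the co allele has switched, so co is the middle locus and the order is z – co – l.

co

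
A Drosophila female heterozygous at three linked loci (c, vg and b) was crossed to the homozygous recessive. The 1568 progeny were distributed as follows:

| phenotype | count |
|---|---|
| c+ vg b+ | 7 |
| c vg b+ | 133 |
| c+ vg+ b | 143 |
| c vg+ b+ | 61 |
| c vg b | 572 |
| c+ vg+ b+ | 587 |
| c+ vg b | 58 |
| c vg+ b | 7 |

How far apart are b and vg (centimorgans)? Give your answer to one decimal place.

18.5 centimorgans

The two most frequent reciprocal classes, c vg b and c+ vg+ b+, are the parental types, so the F1 was c vg b / c+ vg+ b+.
The two rarest classes, c vg+ b and c+ vg b+, are the double crossovers. Comparing them with the parentals, only the vg allele has switched, so vg is the middle locus and the order is c – vg – b.
Crossovers in the vg–b interval produce the single-crossover classes c vg b+ and c+ vg+ b (133 + 143 = 276) plus the double crossovers (14).
RF(vg–b) = (276 + 14) / 1568 = 290/1568 = 0.1849 → 18.5 centimorgans.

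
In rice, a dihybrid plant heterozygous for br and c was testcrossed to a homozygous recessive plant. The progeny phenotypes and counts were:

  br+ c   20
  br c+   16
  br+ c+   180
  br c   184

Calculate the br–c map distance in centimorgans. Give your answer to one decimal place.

The two most frequent classes, br+ c+ (180) and br c (184), are the parental types, so the F1 was br+ c+ / br c.
The recombinant classes are br+ c and br c+: 20 + 16 = 36.
Recombination frequency = 36/400 = 0.0900 ≈ 9.0%, i.e. 9.0 centimorgans.

9.0 centimorgans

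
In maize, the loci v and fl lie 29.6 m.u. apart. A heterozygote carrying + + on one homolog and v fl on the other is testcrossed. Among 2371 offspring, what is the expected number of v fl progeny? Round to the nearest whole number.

A map distance of 29.6 m.u. corresponds to a recombination frequency of 0.296.
The F1 is + + / v fl, so v fl is a parental gamete class with expected frequency (1 − r)/2 = 0.704/2 = 0.3520.
Expected number = 0.3520 × 2371 = 834.59 ≈ 835.

835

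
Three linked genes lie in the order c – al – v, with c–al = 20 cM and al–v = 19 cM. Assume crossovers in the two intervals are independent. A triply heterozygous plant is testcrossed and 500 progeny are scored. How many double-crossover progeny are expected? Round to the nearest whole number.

19

Map distances give recombination frequencies of 0.200 and 0.190 for the two intervals.
With no interference, expected double-crossover frequency = 0.200 × 0.190 = 0.03800.
Expected number = 0.03800 × 500 = 19.00 ≈ 19.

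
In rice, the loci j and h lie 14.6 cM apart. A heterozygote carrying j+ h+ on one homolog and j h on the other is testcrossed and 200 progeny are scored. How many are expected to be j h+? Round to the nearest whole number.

15

A map distance of 14.6 cM corresponds to a recombination frequency of 0.146.
The F1 is j+ h+ / j h, so j h+ is a recombinant gamete class with expected frequency r/2 = 0.146/2 = 0.0730.
Expected number = 0.0730 × 200 = 14.60 ≈ 15.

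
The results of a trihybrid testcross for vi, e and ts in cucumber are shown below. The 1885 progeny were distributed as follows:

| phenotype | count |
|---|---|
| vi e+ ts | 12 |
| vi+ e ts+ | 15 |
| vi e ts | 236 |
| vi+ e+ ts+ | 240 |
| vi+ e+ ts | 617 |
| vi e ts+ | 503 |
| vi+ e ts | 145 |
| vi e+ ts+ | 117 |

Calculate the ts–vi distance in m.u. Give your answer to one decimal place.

26.7 m.u.

The two most frequent reciprocal classes, vi e ts+ and vi+ e+ ts, are the parental types, so the F1 was vi e ts+ / vi+ e+ ts.
The two rarest classes, vi+ e ts+ and vi e+ ts, are the double crossovers. Comparing them with the parentals, only the vi allele has switched, so vi is the middle locus and the order is e – vi – ts.
Crossovers in the vi–ts interval produce the single-crossover classes vi e ts and vi+ e+ ts+ (236 + 240 = 476) plus the double crossovers (27).
RF(vi–ts) = (476 + 27) / 1885 = 503/1885 = 0.2668 → 26.7 m.u.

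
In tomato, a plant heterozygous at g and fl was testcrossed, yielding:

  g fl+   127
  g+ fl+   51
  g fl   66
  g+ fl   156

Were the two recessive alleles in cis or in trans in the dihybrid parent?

trans

The two most frequent classes are g+ fl (156) and g fl+ (127); these are the parental (non-recombinant) types.
So the F1 carried g+ fl on one chromosome and g fl+ on the other — the recessive alleles are on opposite chromosomes (trans / repulsion).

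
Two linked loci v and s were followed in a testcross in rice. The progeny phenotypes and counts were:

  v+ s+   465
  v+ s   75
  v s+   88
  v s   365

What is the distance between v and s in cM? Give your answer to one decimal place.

The two most frequent classes, v+ s+ (465) and v s (365), are the parental types, so the F1 was v+ s+ / v s.
The recombinant classes are v+ s and v s+: 75 + 88 = 163.
Recombination frequency = 163/993 = 0.1641 ≈ 16.4%, i.e. 16.4 cM.

16.4 cM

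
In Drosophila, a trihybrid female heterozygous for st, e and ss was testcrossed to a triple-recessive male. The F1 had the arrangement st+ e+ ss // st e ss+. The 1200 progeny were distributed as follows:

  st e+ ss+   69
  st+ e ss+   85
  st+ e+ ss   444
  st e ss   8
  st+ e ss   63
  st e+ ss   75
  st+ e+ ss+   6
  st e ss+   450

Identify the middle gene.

The two rarest classes, st+ e+ ss+ and st e ss, are the double crossovers. Comparing them with the parentals, only the ss allele has switched, so ss is the middle locus and the order is st – ss – e.

ss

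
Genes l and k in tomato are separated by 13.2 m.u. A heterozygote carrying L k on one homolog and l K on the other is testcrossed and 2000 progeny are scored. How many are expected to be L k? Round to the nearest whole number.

A map distance of 13.2 m.u. corresponds to a recombination frequency of 0.132.
The F1 is L k / l K, so L k is a parental gamete class with expected frequency (1 − r)/2 = 0.868/2 = 0.4340.
Expected number = 0.4340 × 2000 = 868.00 ≈ 868.

868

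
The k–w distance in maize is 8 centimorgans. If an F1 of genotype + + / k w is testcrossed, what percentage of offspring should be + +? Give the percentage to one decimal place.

46.0%

A map distance of 8 centimorgans corresponds to a recombination frequency of 0.080.
The F1 is + + / k w, so + + is a parental gamete class with expected frequency (1 − r)/2 = 0.920/2 = 0.4600.
That is 0.4600 = 46.0% of the progeny.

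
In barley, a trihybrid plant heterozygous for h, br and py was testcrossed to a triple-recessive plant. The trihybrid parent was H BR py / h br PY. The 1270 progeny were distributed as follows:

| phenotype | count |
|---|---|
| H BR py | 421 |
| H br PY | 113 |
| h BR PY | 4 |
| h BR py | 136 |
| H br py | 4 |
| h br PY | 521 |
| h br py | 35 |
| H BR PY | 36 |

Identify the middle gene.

br

The two rarest classes, H br py and h BR PY, are the double crossovers. Comparing them with the parentals, only the br allele has switched, so br is the middle locus and the order is py – br – h.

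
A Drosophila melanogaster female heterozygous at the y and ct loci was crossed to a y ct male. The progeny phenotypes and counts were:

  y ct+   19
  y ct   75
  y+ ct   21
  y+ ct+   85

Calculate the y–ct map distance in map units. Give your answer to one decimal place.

The two most frequent classes, y+ ct+ (85) and y ct (75), are the parental types, so the F1 was y+ ct+ / y ct.
The recombinant classes are y+ ct and y ct+: 21 + 19 = 40.
Recombination frequency = 40/200 = 0.2000 ≈ 20.0%, i.e. 20.0 map units.

20.0 map units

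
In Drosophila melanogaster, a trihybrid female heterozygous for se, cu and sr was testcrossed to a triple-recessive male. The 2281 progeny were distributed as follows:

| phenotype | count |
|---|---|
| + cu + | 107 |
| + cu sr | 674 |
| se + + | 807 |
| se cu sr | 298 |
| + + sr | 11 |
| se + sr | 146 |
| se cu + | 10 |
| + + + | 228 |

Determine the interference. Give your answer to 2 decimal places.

The two most frequent reciprocal classes, se + + and + cu sr, are the parental types, so the F1 was se + + / + cu sr.
The two rarest classes, se cu + and + + sr, are the double crossovers. Comparing them with the parentals, only the cu allele has switched, so cu is the middle locus and the order is se – cu – sr.
se–cu: (526 + 21)/2281 = 0.2398; cu–sr: (253 + 21)/2281 = 0.1201.
Expected DCO frequency = 0.2398 × 0.1201 ≈ 0.02880; observed = 21/2281 ≈ 0.00921.
Coefficient of coincidence = 0.00921/0.02880 ≈ 0.32; interference = 1 − 0.32 = 0.68.

0.68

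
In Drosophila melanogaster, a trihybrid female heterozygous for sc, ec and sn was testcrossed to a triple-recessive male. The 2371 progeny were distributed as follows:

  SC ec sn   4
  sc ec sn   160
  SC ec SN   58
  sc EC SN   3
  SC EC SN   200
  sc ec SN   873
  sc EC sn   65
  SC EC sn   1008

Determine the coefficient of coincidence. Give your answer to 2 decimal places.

0.35

The two most frequent reciprocal classes, SC EC sn and sc ec SN, are the parental types, so the F1 was SC EC sn / sc ec SN.
The two rarest classes, SC ec sn and sc EC SN, are the double crossovers. Comparing them with the parentals, only the ec allele has switched, so ec is the middle locus and the order is sc – ec – sn.
sc–ec: (123 + 7)/2371 = 0.0548; ec–sn: (360 + 7)/2371 = 0.1548.
Expected DCO frequency = 0.0548 × 0.1548 ≈ 0.00848; observed = 7/2371 ≈ 0.00295.
Coefficient of coincidence = 0.00295/0.00848 ≈ 0.35.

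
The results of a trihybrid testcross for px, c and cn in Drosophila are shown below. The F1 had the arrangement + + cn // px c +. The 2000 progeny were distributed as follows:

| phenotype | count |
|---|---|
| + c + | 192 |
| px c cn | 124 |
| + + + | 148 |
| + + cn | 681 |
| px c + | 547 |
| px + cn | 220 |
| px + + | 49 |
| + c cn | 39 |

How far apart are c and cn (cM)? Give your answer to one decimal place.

The two rarest classes, + c cn and px + +, are the double crossovers. Comparing them with the parentals, only the c allele has switched, so c is the middle locus and the order is px – c – cn.
Crossovers in the c–cn interval produce the single-crossover classes + + + and px c cn (148 + 124 = 272) plus the double crossovers (88).
RF(c–cn) = (272 + 88) / 2000 = 360/2000 = 0.1800 → 18.0 cM.

18.0 cM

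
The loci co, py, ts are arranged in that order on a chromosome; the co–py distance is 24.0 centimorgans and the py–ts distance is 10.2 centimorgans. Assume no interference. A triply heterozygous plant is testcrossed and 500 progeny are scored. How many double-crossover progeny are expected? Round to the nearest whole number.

12

Map distances give recombination frequencies of 0.240 and 0.102 for the two intervals.
With no interference, expected double-crossover frequency = 0.240 × 0.102 = 0.02448.
Expected number = 0.02448 × 500 = 12.24 ≈ 12.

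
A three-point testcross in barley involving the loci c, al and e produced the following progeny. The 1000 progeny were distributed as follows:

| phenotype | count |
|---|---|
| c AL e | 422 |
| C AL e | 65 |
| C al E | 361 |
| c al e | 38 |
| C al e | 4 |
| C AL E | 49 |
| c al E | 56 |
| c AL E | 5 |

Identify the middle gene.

e

The two most frequent reciprocal classes, C al E and c AL e, are the parental types, so the F1 was C al E / c AL e.
The two rarest classes, C al e and c AL E, are the double crossovers. Comparing them with the parentals, only the e allele has switched, so e is the middle locus and the order is al – e – c.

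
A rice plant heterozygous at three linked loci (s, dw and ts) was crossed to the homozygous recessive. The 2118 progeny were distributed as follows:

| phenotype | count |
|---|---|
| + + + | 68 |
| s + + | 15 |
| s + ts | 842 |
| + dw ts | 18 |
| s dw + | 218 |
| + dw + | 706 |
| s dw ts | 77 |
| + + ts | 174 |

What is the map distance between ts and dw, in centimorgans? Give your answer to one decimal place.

The two most frequent reciprocal classes, s + ts and + dw +, are the parental types, so the F1 was s + ts / + dw +.
The two rarest classes, s + + and + dw ts, are the double crossovers. Comparing them with the parentals, only the ts allele has switched, so ts is the middle locus and the order is s – ts – dw.
Crossovers in the ts–dw interval produce the single-crossover classes s dw ts and + + + (77 + 68 = 145) plus the double crossovers (33).
RF(ts–dw) = (145 + 33) / 2118 = 178/2118 = 0.0840 → 8.4 centimorgans.

8.4 centimorgans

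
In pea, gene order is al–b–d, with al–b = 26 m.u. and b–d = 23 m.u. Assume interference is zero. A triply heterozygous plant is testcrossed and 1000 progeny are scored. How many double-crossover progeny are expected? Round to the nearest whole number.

Map distances give recombination frequencies of 0.260 and 0.230 for the two intervals.
With no interference, expected double-crossover frequency = 0.260 × 0.230 = 0.05980.
Expected number = 0.05980 × 1000 = 59.80 ≈ 60.

60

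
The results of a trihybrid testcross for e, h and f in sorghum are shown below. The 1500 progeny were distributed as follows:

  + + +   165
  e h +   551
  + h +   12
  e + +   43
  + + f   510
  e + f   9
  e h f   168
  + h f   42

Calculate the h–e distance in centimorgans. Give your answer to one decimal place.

The two most frequent reciprocal classes, + + f and e h +, are the parental types, so the F1 was + + f / e h +.
The two rarest classes, e + f and + h +, are the double crossovers. Comparing them with the parentals, only the e allele has switched, so e is the middle locus and the order is f – e – h.
Crossovers in the e–h interval produce the single-crossover classes + h f and e + + (42 + 43 = 85) plus the double crossovers (21).
RF(e–h) = (85 + 21) / 1500 = 106/1500 = 0.0707 → 7.1 centimorgans.

7.1 centimorgans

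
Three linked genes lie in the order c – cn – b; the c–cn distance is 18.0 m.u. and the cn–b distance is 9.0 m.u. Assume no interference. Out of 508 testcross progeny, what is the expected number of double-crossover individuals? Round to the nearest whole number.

8

Map distances give recombination frequencies of 0.180 and 0.090 for the two intervals.
With no interference, expected double-crossover frequency = 0.180 × 0.090 = 0.01620.
Expected number = 0.01620 × 508 = 8.23 ≈ 8.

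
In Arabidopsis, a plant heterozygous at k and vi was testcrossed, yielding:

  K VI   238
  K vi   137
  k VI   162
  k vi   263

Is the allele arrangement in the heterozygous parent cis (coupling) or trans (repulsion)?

The two most frequent classes are K VI (238) and k vi (263); these are the parental (non-recombinant) types.
So the F1 carried K VI on one chromosome and k vi on the other — the recessive alleles are on the same chromosome (cis / coupling).

cis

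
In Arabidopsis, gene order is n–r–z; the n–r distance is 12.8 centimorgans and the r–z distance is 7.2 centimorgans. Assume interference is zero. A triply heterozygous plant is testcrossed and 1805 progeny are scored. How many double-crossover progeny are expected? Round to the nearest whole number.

Map distances give recombination frequencies of 0.128 and 0.072 for the two intervals.
With no interference, expected double-crossover frequency = 0.128 × 0.072 = 0.00922.
Expected number = 0.00922 × 1805 = 16.63 ≈ 17.

17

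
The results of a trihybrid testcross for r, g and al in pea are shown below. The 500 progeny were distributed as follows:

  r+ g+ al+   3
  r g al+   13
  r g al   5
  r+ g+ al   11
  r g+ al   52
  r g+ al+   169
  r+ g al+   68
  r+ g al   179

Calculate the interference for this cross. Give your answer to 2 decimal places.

The two most frequent reciprocal classes, r+ g al and r g+ al+, are the parental types, so the F1 was r+ g al / r g+ al+.
The two rarest classes, r g al and r+ g+ al+, are the double crossovers. Comparing them with the parentals, only the r allele has switched, so r is the middle locus and the order is g – r – al.
g–r: (24 + 8)/500 = 0.0640; r–al: (120 + 8)/500 = 0.2560.
Expected DCO frequency = 0.0640 × 0.2560 ≈ 0.01638; observed = 8/500 ≈ 0.01600.
Coefficient of coincidence = 0.01600/0.01638 ≈ 0.98; interference = 1 − 0.98 = 0.02.

0.02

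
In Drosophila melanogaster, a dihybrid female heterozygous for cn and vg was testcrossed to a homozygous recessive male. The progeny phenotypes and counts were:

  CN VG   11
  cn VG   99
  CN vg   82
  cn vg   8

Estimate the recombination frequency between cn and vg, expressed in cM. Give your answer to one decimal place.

The two most frequent classes, CN vg (82) and cn VG (99), are the parental types, so the F1 was CN vg / cn VG.
The recombinant classes are CN VG and cn vg: 11 + 8 = 19.
Recombination frequency = 19/200 = 0.0950 ≈ 9.5%, i.e. 9.5 cM.

9.5 cM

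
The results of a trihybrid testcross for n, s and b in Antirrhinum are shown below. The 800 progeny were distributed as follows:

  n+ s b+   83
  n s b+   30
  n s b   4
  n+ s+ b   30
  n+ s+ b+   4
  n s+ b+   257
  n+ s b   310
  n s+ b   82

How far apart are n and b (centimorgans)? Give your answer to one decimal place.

21.6 centimorgans

The two most frequent reciprocal classes, n+ s b and n s+ b+, are the parental types, so the F1 was n+ s b / n s+ b+.
The two rarest classes, n s b and n+ s+ b+, are the double crossovers. Comparing them with the parentals, only the n allele has switched, so n is the middle locus and the order is b – n – s.
Crossovers in the b–n interval produce the single-crossover classes n+ s b+ and n s+ b (83 + 82 = 165) plus the double crossovers (8).
RF(b–n) = (165 + 8) / 800 = 173/800 = 0.2162 → 21.6 centimorgans.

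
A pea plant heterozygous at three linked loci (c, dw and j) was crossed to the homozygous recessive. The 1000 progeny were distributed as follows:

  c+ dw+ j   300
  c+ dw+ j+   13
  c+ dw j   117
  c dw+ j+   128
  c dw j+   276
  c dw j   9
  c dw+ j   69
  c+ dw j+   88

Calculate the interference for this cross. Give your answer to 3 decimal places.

The two most frequent reciprocal classes, c+ dw+ j and c dw j+, are the parental types, so the F1 was c+ dw+ j / c dw j+.
The two rarest classes, c+ dw+ j+ and c dw j, are the double crossovers. Comparing them with the parentals, only the j allele has switched, so j is the middle locus and the order is dw – j – c.
dw–j: (245 + 22)/1000 = 0.2670; j–c: (157 + 22)/1000 = 0.1790.
Expected DCO frequency = 0.2670 × 0.1790 ≈ 0.04779; observed = 22/1000 ≈ 0.02200.
Coefficient of coincidence = 0.02200/0.04779 ≈ 0.460; interference = 1 − 0.460 = 0.540.

0.540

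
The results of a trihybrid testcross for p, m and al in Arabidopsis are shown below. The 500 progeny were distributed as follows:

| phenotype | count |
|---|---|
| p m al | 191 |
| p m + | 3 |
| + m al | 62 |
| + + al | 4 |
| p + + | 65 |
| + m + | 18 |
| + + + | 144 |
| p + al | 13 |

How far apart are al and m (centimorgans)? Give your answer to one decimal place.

7.6 centimorgans

The two most frequent reciprocal classes, p m al and + + +, are the parental types, so the F1 was p m al / + + +.
The two rarest classes, p m + and + + al, are the double crossovers. Comparing them with the parentals, only the al allele has switched, so al is the middle locus and the order is p – al – m.
Crossovers in the al–m interval produce the single-crossover classes p + al and + m + (13 + 18 = 31) plus the double crossovers (7).
RF(al–m) = (31 + 7) / 500 = 38/500 = 0.0760 → 7.6 centimorgans.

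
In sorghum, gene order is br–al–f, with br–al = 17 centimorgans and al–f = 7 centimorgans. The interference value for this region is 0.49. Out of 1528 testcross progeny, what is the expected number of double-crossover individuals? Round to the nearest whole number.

Map distances give recombination frequencies of 0.170 and 0.070 for the two intervals.
With interference 0.49 (so coincidence = 0.51), expected double-crossover frequency = 0.170 × 0.070 × 0.51 = 0.00607.
Expected number = 0.00607 × 1528 = 9.27 ≈ 9.

9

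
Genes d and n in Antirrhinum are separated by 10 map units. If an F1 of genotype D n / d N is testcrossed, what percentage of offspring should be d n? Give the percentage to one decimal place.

5.0%

A map distance of 10 map units corresponds to a recombination frequency of 0.100.
The F1 is D n / d N, so d n is a recombinant gamete class with expected frequency r/2 = 0.100/2 = 0.0500.
That is 0.0500 = 5.0% of the progeny.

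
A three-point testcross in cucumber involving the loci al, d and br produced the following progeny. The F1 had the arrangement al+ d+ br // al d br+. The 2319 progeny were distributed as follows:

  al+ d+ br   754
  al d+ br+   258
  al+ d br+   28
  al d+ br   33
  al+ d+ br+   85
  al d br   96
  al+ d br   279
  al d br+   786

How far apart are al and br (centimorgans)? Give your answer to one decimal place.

The two rarest classes, al d+ br and al+ d br+, are the double crossovers. Comparing them with the parentals, only the al allele has switched, so al is the middle locus and the order is d – al – br.
Crossovers in the al–br interval produce the single-crossover classes al+ d+ br+ and al d br (85 + 96 = 181) plus the double crossovers (61).
RF(al–br) = (181 + 61) / 2319 = 242/2319 = 0.1044 → 10.4 centimorgans.

10.4 centimorgans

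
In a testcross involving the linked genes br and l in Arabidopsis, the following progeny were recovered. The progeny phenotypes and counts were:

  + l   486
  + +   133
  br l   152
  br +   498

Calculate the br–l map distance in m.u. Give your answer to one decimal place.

22.5 m.u.

The two most frequent classes, + l (486) and br + (498), are the parental types, so the F1 was + l / br +.
The recombinant classes are + + and br l: 133 + 152 = 285.
Recombination frequency = 285/1269 = 0.2246 ≈ 22.5%, i.e. 22.5 m.u.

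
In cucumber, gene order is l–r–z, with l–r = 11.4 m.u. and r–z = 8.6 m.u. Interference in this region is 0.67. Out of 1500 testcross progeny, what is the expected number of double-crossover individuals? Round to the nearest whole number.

5

Map distances give recombination frequencies of 0.114 and 0.086 for the two intervals.
With interference 0.67 (so coincidence = 0.33), expected double-crossover frequency = 0.114 × 0.086 × 0.33 = 0.00324.
Expected number = 0.00324 × 1500 = 4.85 ≈ 5.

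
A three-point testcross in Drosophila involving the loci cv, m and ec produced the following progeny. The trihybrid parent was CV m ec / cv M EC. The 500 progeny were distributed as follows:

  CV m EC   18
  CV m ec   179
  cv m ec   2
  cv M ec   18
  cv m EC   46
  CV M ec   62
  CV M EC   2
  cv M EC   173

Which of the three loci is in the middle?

The two rarest classes, cv m ec and CV M EC, are the double crossovers. Comparing them with the parentals, only the cv allele has switched, so cv is the middle locus and the order is ec – cv – m.

cv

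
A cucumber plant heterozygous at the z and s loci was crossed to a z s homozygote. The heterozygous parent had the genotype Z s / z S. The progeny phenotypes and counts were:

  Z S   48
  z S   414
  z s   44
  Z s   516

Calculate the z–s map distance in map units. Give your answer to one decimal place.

The recombinant classes are Z S and z s: 48 + 44 = 92.
Recombination frequency = 92/1022 = 0.0900 ≈ 9.0%, i.e. 9.0 map units.

9.0 map units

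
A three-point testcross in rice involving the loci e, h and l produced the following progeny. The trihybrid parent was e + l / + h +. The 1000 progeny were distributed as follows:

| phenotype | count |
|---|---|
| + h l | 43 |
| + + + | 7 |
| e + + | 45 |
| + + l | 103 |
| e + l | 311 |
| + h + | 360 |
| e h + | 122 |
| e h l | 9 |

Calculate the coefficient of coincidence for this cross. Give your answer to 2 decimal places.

The two rarest classes, e h l and + + +, are the double crossovers. Comparing them with the parentals, only the h allele has switched, so h is the middle locus and the order is e – h – l.
e–h: (225 + 16)/1000 = 0.2410; h–l: (88 + 16)/1000 = 0.1040.
Expected DCO frequency = 0.2410 × 0.1040 ≈ 0.02506; observed = 16/1000 ≈ 0.01600.
Coefficient of coincidence = 0.01600/0.02506 ≈ 0.64.

0.64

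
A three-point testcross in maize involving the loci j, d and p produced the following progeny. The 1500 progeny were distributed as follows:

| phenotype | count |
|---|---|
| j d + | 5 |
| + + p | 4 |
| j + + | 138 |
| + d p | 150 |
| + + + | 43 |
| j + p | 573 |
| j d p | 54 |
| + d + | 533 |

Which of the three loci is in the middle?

The two most frequent reciprocal classes, + d + and j + p, are the parental types, so the F1 was + d + / j + p.
The two rarest classes, j d + and + + p, are the double crossovers. Comparing them with the parentals, only the j allele has switched, so j is the middle locus and the order is p – j – d.

j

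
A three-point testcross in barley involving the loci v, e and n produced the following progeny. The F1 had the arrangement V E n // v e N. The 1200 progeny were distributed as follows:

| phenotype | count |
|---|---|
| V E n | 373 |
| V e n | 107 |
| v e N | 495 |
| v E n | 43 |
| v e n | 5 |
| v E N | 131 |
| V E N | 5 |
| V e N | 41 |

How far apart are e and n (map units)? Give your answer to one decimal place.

20.7 map units

The two rarest classes, V E N and v e n, are the double crossovers. Comparing them with the parentals, only the n allele has switched, so n is the middle locus and the order is v – n – e.
Crossovers in the n–e interval produce the single-crossover classes V e n and v E N (107 + 131 = 238) plus the double crossovers (10).
RF(n–e) = (238 + 10) / 1200 = 248/1200 = 0.2067 → 20.7 map units.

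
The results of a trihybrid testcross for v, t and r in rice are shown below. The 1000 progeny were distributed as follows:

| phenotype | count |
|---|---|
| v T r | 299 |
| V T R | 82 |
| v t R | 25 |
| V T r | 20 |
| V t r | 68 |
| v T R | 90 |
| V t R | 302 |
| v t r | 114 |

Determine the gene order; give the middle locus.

The two most frequent reciprocal classes, V t R and v T r, are the parental types, so the F1 was V t R / v T r.
The two rarest classes, v t R and V T r, are the double crossovers. Comparing them with the parentals, only the v allele has switched, so v is the middle locus and the order is t – v – r.

v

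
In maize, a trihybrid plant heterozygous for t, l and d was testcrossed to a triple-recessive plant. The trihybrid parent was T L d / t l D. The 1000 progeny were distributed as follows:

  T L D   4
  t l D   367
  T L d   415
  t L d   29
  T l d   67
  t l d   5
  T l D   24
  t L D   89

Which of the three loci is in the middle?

The two rarest classes, T L D and t l d, are the double crossovers. Comparing them with the parentals, only the d allele has switched, so d is the middle locus and the order is t – d – l.

d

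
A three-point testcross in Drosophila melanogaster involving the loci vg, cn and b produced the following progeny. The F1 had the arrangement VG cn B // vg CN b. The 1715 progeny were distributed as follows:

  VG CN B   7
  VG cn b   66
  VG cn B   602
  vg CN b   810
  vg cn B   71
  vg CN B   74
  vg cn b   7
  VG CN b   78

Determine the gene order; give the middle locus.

The two rarest classes, VG CN B and vg cn b, are the double crossovers. Comparing them with the parentals, only the cn allele has switched, so cn is the middle locus and the order is b – cn – vg.

cn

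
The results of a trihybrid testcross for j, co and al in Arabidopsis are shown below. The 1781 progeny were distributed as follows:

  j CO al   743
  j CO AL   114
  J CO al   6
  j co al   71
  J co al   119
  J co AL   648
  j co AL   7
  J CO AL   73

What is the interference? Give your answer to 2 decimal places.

The two most frequent reciprocal classes, J co AL and j CO al, are the parental types, so the F1 was J co AL / j CO al.
The two rarest classes, j co AL and J CO al, are the double crossovers. Comparing them with the parentals, only the j allele has switched, so j is the middle locus and the order is al – j – co.
al–j: (233 + 13)/1781 = 0.1381; j–co: (144 + 13)/1781 = 0.0882.
Expected DCO frequency = 0.1381 × 0.0882 ≈ 0.01218; observed = 13/1781 ≈ 0.00730.
Coefficient of coincidence = 0.00730/0.01218 ≈ 0.60; interference = 1 − 0.60 = 0.40.

0.40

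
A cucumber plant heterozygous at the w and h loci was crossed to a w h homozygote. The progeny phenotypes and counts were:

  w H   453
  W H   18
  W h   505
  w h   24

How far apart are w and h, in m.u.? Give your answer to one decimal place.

The two most frequent classes, W h (505) and w H (453), are the parental types, so the F1 was W h / w H.
The recombinant classes are W H and w h: 18 + 24 = 42.
Recombination frequency = 42/1000 = 0.0420 ≈ 4.2%, i.e. 4.2 m.u.

4.2 m.u.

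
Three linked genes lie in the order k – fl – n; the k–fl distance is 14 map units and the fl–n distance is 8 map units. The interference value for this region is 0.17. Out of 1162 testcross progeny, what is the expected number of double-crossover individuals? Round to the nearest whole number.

Map distances give recombination frequencies of 0.140 and 0.080 for the two intervals.
With interference 0.17 (so coincidence = 0.83), expected double-crossover frequency = 0.140 × 0.080 × 0.83 = 0.00930.
Expected number = 0.00930 × 1162 = 10.80 ≈ 11.

11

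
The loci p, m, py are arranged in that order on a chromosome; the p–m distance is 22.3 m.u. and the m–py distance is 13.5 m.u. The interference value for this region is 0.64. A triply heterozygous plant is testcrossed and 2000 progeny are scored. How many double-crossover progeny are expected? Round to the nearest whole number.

22

Map distances give recombination frequencies of 0.223 and 0.135 for the two intervals.
With interference 0.64 (so coincidence = 0.36), expected double-crossover frequency = 0.223 × 0.135 × 0.36 = 0.01084.
Expected number = 0.01084 × 2000 = 21.68 ≈ 22.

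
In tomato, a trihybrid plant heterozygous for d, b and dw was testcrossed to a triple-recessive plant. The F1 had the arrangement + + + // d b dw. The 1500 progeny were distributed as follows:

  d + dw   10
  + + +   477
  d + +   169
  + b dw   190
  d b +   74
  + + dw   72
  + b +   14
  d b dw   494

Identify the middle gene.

The two rarest classes, + b + and d + dw, are the double crossovers. Comparing them with the parentals, only the b allele has switched, so b is the middle locus and the order is dw – b – d.

b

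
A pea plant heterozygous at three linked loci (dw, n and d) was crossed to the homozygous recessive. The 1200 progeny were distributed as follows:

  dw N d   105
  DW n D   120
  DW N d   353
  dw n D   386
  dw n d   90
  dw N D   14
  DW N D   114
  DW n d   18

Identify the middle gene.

The two most frequent reciprocal classes, dw n D and DW N d, are the parental types, so the F1 was dw n D / DW N d.
The two rarest classes, dw N D and DW n d, are the double crossovers. Comparing them with the parentals, only the n allele has switched, so n is the middle locus and the order is dw – n – d.

n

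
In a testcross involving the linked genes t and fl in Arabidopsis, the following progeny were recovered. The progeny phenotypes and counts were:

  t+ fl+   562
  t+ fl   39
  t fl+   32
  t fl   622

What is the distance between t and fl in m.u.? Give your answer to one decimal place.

The two most frequent classes, t+ fl+ (562) and t fl (622), are the parental types, so the F1 was t+ fl+ / t fl.
The recombinant classes are t+ fl and t fl+: 39 + 32 = 71.
Recombination frequency = 71/1255 = 0.0566 ≈ 5.7%, i.e. 5.7 m.u.

5.7 m.u.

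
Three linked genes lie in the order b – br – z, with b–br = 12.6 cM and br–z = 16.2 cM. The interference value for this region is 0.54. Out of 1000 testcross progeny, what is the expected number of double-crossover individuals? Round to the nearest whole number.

9

Map distances give recombination frequencies of 0.126 and 0.162 for the two intervals.
With interference 0.54 (so coincidence = 0.46), expected double-crossover frequency = 0.126 × 0.162 × 0.46 = 0.00939.
Expected number = 0.00939 × 1000 = 9.39 ≈ 9.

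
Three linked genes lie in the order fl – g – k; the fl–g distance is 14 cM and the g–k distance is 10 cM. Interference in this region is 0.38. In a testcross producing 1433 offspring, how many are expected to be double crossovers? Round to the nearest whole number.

Map distances give recombination frequencies of 0.140 and 0.100 for the two intervals.
With interference 0.38 (so coincidence = 0.62), expected double-crossover frequency = 0.140 × 0.100 × 0.62 = 0.00868.
Expected number = 0.00868 × 1433 = 12.44 ≈ 12.

12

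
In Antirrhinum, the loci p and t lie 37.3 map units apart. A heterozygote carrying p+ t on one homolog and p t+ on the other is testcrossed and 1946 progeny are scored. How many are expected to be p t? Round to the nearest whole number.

363

A map distance of 37.3 map units corresponds to a recombination frequency of 0.373.
The F1 is p+ t / p t+, so p t is a recombinant gamete class with expected frequency r/2 = 0.373/2 = 0.1865.
Expected number = 0.1865 × 1946 = 362.93 ≈ 363.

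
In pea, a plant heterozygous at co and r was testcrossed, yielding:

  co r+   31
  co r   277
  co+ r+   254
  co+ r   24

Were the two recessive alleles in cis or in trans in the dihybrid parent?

The two most frequent classes are co+ r+ (254) and co r (277); these are the parental (non-recombinant) types.
So the F1 carried co+ r+ on one chromosome and co r on the other — the recessive alleles are on the same chromosome (cis / coupling).

cis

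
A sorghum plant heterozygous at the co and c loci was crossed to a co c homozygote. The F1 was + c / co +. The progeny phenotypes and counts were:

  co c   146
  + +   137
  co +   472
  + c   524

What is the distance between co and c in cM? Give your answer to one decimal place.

The recombinant classes are + + and co c: 137 + 146 = 283.
Recombination frequency = 283/1279 = 0.2213 ≈ 22.1%, i.e. 22.1 cM.

22.1 cM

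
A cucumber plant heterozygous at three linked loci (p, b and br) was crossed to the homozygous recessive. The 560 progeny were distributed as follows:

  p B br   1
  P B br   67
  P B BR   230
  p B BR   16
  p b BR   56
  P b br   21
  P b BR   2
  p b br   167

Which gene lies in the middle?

b

The two most frequent reciprocal classes, p b br and P B BR, are the parental types, so the F1 was p b br / P B BR.
The two rarest classes, p B br and P b BR, are the double crossovers. Comparing them with the parentals, only the b allele has switched, so b is the middle locus and the order is br – b – p.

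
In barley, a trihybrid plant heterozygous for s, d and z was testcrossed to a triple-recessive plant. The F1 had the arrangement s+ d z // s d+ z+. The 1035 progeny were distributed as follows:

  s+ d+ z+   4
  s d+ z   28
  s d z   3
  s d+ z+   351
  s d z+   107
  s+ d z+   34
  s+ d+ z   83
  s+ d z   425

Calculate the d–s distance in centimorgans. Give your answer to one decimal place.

The two rarest classes, s d z and s+ d+ z+, are the double crossovers. Comparing them with the parentals, only the s allele has switched, so s is the middle locus and the order is d – s – z.
Crossovers in the d–s interval produce the single-crossover classes s+ d+ z and s d z+ (83 + 107 = 190) plus the double crossovers (7).
RF(d–s) = (190 + 7) / 1035 = 197/1035 = 0.1903 → 19.0 centimorgans.

19.0 centimorgans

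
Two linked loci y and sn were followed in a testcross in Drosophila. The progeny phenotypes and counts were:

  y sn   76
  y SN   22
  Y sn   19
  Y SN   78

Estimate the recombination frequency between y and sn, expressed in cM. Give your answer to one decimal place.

The two most frequent classes, Y SN (78) and y sn (76), are the parental types, so the F1 was Y SN / y sn.
The recombinant classes are Y sn and y SN: 19 + 22 = 41.
Recombination frequency = 41/195 = 0.2103 ≈ 21.0%, i.e. 21.0 cM.

21.0 cM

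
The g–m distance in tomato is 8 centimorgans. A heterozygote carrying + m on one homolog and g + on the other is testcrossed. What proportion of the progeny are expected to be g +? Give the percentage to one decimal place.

A map distance of 8 centimorgans corresponds to a recombination frequency of 0.080.
The F1 is + m / g +, so g + is a parental gamete class with expected frequency (1 − r)/2 = 0.920/2 = 0.4600.
That is 0.4600 = 46.0% of the progeny.

46.0%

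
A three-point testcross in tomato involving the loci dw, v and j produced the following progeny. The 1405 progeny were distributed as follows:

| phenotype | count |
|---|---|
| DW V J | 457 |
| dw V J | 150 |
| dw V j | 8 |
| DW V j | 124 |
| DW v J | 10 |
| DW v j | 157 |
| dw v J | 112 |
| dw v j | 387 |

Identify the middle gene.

The two most frequent reciprocal classes, DW V J and dw v j, are the parental types, so the F1 was DW V J / dw v j.
The two rarest classes, DW v J and dw V j, are the double crossovers. Comparing them with the parentals, only the v allele has switched, so v is the middle locus and the order is j – v – dw.

v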